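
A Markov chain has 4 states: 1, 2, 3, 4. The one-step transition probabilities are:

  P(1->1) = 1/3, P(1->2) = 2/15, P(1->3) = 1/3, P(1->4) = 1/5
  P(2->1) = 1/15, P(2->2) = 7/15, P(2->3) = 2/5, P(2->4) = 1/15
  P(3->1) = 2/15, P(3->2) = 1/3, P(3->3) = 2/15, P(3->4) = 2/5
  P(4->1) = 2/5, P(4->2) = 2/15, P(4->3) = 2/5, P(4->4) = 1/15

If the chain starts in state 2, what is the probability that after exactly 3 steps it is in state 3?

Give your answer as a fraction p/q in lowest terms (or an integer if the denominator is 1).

Computing P^3 by repeated multiplication:
P^1 =
  1: [1/3, 2/15, 1/3, 1/5]
  2: [1/15, 7/15, 2/5, 1/15]
  3: [2/15, 1/3, 2/15, 2/5]
  4: [2/5, 2/15, 2/5, 1/15]
P^2 =
  1: [11/45, 11/45, 13/45, 2/9]
  2: [2/15, 83/225, 13/45, 47/225]
  3: [11/45, 61/225, 16/45, 29/225]
  4: [2/9, 58/225, 4/15, 19/75]
P^3 =
  1: [152/675, 184/675, 23/75, 44/225]
  2: [43/225, 212/675, 212/675, 122/675]
  3: [134/675, 199/675, 13/45, 49/225]
  4: [154/675, 184/675, 212/675, 5/27]

(P^3)[2 -> 3] = 212/675

Answer: 212/675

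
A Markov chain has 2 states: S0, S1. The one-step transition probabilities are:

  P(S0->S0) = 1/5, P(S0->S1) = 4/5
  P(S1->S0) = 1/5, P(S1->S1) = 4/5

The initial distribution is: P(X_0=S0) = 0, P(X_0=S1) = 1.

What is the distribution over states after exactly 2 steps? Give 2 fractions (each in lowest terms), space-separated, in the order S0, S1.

Answer: 1/5 4/5

Derivation:
Propagating the distribution step by step (d_{t+1} = d_t * P):
d_0 = (S0=0, S1=1)
  d_1[S0] = 0*1/5 + 1*1/5 = 1/5
  d_1[S1] = 0*4/5 + 1*4/5 = 4/5
d_1 = (S0=1/5, S1=4/5)
  d_2[S0] = 1/5*1/5 + 4/5*1/5 = 1/5
  d_2[S1] = 1/5*4/5 + 4/5*4/5 = 4/5
d_2 = (S0=1/5, S1=4/5)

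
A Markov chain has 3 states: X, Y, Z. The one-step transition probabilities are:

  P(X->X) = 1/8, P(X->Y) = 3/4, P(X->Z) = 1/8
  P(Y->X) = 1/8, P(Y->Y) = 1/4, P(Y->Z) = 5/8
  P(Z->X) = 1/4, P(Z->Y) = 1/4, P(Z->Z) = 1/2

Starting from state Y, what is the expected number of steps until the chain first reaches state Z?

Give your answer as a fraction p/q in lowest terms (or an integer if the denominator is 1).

Let h_i = expected steps to first reach Z from state i.
Boundary: h_Z = 0.
First-step equations for the other states:
  h_X = 1 + 1/8*h_X + 3/4*h_Y + 1/8*h_Z
  h_Y = 1 + 1/8*h_X + 1/4*h_Y + 5/8*h_Z

Substituting h_Z = 0 and rearranging gives the linear system (I - Q) h = 1:
  [7/8, -3/4] . (h_X, h_Y) = 1
  [-1/8, 3/4] . (h_X, h_Y) = 1

Solving yields:
  h_X = 8/3
  h_Y = 16/9

Starting state is Y, so the expected hitting time is h_Y = 16/9.

Answer: 16/9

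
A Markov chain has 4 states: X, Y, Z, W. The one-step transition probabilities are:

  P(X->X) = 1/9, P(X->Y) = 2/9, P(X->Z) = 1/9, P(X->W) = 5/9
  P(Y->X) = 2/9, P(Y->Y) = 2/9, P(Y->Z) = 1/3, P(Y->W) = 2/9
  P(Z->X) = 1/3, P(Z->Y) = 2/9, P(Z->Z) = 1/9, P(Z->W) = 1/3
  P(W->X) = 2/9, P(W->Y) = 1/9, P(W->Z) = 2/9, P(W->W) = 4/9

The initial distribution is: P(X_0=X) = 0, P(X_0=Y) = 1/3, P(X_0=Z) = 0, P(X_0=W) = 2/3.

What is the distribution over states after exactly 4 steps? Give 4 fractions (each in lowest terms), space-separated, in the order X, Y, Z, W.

Answer: 4328/19683 1160/6561 1285/6561 8020/19683

Derivation:
Propagating the distribution step by step (d_{t+1} = d_t * P):
d_0 = (X=0, Y=1/3, Z=0, W=2/3)
  d_1[X] = 0*1/9 + 1/3*2/9 + 0*1/3 + 2/3*2/9 = 2/9
  d_1[Y] = 0*2/9 + 1/3*2/9 + 0*2/9 + 2/3*1/9 = 4/27
  d_1[Z] = 0*1/9 + 1/3*1/3 + 0*1/9 + 2/3*2/9 = 7/27
  d_1[W] = 0*5/9 + 1/3*2/9 + 0*1/3 + 2/3*4/9 = 10/27
d_1 = (X=2/9, Y=4/27, Z=7/27, W=10/27)
  d_2[X] = 2/9*1/9 + 4/27*2/9 + 7/27*1/3 + 10/27*2/9 = 55/243
  d_2[Y] = 2/9*2/9 + 4/27*2/9 + 7/27*2/9 + 10/27*1/9 = 44/243
  d_2[Z] = 2/9*1/9 + 4/27*1/3 + 7/27*1/9 + 10/27*2/9 = 5/27
  d_2[W] = 2/9*5/9 + 4/27*2/9 + 7/27*1/3 + 10/27*4/9 = 11/27
d_2 = (X=55/243, Y=44/243, Z=5/27, W=11/27)
  d_3[X] = 55/243*1/9 + 44/243*2/9 + 5/27*1/3 + 11/27*2/9 = 476/2187
  d_3[Y] = 55/243*2/9 + 44/243*2/9 + 5/27*2/9 + 11/27*1/9 = 43/243
  d_3[Z] = 55/243*1/9 + 44/243*1/3 + 5/27*1/9 + 11/27*2/9 = 430/2187
  d_3[W] = 55/243*5/9 + 44/243*2/9 + 5/27*1/3 + 11/27*4/9 = 298/729
d_3 = (X=476/2187, Y=43/243, Z=430/2187, W=298/729)
  d_4[X] = 476/2187*1/9 + 43/243*2/9 + 430/2187*1/3 + 298/729*2/9 = 4328/19683
  d_4[Y] = 476/2187*2/9 + 43/243*2/9 + 430/2187*2/9 + 298/729*1/9 = 1160/6561
  d_4[Z] = 476/2187*1/9 + 43/243*1/3 + 430/2187*1/9 + 298/729*2/9 = 1285/6561
  d_4[W] = 476/2187*5/9 + 43/243*2/9 + 430/2187*1/3 + 298/729*4/9 = 8020/19683
d_4 = (X=4328/19683, Y=1160/6561, Z=1285/6561, W=8020/19683)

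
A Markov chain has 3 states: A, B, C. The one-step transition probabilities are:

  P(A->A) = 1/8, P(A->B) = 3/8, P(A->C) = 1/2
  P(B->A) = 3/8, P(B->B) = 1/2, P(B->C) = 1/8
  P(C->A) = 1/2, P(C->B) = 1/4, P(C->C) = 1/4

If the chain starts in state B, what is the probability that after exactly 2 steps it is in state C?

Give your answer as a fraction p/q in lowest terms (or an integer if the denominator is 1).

Computing P^2 by repeated multiplication:
P^1 =
  A: [1/8, 3/8, 1/2]
  B: [3/8, 1/2, 1/8]
  C: [1/2, 1/4, 1/4]
P^2 =
  A: [13/32, 23/64, 15/64]
  B: [19/64, 27/64, 9/32]
  C: [9/32, 3/8, 11/32]

(P^2)[B -> C] = 9/32

Answer: 9/32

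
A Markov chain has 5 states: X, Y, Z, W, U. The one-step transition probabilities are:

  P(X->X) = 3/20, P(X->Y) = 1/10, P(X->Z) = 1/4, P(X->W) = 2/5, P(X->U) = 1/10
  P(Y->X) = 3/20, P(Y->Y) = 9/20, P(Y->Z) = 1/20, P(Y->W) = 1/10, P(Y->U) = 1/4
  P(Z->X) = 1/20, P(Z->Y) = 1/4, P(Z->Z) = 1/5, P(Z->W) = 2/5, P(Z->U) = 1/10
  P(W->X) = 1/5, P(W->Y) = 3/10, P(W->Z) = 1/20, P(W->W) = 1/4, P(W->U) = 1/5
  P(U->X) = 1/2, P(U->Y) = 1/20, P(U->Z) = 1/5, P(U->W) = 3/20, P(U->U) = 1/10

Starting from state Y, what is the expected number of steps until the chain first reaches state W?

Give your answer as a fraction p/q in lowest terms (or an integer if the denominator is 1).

Answer: 57380/11973

Derivation:
Let h_i = expected steps to first reach W from state i.
Boundary: h_W = 0.
First-step equations for the other states:
  h_X = 1 + 3/20*h_X + 1/10*h_Y + 1/4*h_Z + 2/5*h_W + 1/10*h_U
  h_Y = 1 + 3/20*h_X + 9/20*h_Y + 1/20*h_Z + 1/10*h_W + 1/4*h_U
  h_Z = 1 + 1/20*h_X + 1/4*h_Y + 1/5*h_Z + 2/5*h_W + 1/10*h_U
  h_U = 1 + 1/2*h_X + 1/20*h_Y + 1/5*h_Z + 3/20*h_W + 1/10*h_U

Substituting h_W = 0 and rearranging gives the linear system (I - Q) h = 1:
  [17/20, -1/10, -1/4, -1/10] . (h_X, h_Y, h_Z, h_U) = 1
  [-3/20, 11/20, -1/20, -1/4] . (h_X, h_Y, h_Z, h_U) = 1
  [-1/20, -1/4, 4/5, -1/10] . (h_X, h_Y, h_Z, h_U) = 1
  [-1/2, -1/20, -1/5, 9/10] . (h_X, h_Y, h_Z, h_U) = 1

Solving yields:
  h_X = 2960/921
  h_Y = 57380/11973
  h_Z = 41180/11973
  h_U = 47020/11973

Starting state is Y, so the expected hitting time is h_Y = 57380/11973.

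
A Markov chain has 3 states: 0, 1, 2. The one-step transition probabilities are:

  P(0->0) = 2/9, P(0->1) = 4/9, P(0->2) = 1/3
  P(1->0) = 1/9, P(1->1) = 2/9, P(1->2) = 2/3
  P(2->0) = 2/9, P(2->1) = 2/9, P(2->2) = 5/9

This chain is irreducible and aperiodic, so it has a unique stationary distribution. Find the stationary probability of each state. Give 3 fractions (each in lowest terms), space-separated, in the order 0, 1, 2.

The stationary distribution satisfies pi = pi * P, i.e.:
  pi_0 = 2/9*pi_0 + 1/9*pi_1 + 2/9*pi_2
  pi_1 = 4/9*pi_0 + 2/9*pi_1 + 2/9*pi_2
  pi_2 = 1/3*pi_0 + 2/3*pi_1 + 5/9*pi_2
with normalization: pi_0 + pi_1 + pi_2 = 1.

Using the first 2 balance equations plus normalization, the linear system A*pi = b is:
  [-7/9, 1/9, 2/9] . pi = 0
  [4/9, -7/9, 2/9] . pi = 0
  [1, 1, 1] . pi = 1

Solving yields:
  pi_0 = 16/83
  pi_1 = 22/83
  pi_2 = 45/83

Verification (pi * P):
  16/83*2/9 + 22/83*1/9 + 45/83*2/9 = 16/83 = pi_0  (ok)
  16/83*4/9 + 22/83*2/9 + 45/83*2/9 = 22/83 = pi_1  (ok)
  16/83*1/3 + 22/83*2/3 + 45/83*5/9 = 45/83 = pi_2  (ok)

Answer: 16/83 22/83 45/83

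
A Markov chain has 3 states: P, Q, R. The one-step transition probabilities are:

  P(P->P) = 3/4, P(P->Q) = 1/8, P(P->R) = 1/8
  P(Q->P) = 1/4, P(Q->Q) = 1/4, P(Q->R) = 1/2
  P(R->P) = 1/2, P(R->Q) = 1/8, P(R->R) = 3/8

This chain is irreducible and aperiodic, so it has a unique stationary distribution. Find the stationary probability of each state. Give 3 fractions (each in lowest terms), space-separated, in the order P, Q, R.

Answer: 13/21 1/7 5/21

Derivation:
The stationary distribution satisfies pi = pi * P, i.e.:
  pi_P = 3/4*pi_P + 1/4*pi_Q + 1/2*pi_R
  pi_Q = 1/8*pi_P + 1/4*pi_Q + 1/8*pi_R
  pi_R = 1/8*pi_P + 1/2*pi_Q + 3/8*pi_R
with normalization: pi_P + pi_Q + pi_R = 1.

Using the first 2 balance equations plus normalization, the linear system A*pi = b is:
  [-1/4, 1/4, 1/2] . pi = 0
  [1/8, -3/4, 1/8] . pi = 0
  [1, 1, 1] . pi = 1

Solving yields:
  pi_P = 13/21
  pi_Q = 1/7
  pi_R = 5/21

Verification (pi * P):
  13/21*3/4 + 1/7*1/4 + 5/21*1/2 = 13/21 = pi_P  (ok)
  13/21*1/8 + 1/7*1/4 + 5/21*1/8 = 1/7 = pi_Q  (ok)
  13/21*1/8 + 1/7*1/2 + 5/21*3/8 = 5/21 = pi_R  (ok)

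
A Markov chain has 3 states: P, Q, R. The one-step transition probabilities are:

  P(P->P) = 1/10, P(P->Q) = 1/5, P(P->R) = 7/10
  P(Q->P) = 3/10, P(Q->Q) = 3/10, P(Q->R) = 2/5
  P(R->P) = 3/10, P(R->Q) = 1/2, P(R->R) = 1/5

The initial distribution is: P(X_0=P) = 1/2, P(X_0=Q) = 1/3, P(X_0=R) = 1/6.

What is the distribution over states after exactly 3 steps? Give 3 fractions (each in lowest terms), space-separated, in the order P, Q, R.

Answer: 31/125 259/750 61/150

Derivation:
Propagating the distribution step by step (d_{t+1} = d_t * P):
d_0 = (P=1/2, Q=1/3, R=1/6)
  d_1[P] = 1/2*1/10 + 1/3*3/10 + 1/6*3/10 = 1/5
  d_1[Q] = 1/2*1/5 + 1/3*3/10 + 1/6*1/2 = 17/60
  d_1[R] = 1/2*7/10 + 1/3*2/5 + 1/6*1/5 = 31/60
d_1 = (P=1/5, Q=17/60, R=31/60)
  d_2[P] = 1/5*1/10 + 17/60*3/10 + 31/60*3/10 = 13/50
  d_2[Q] = 1/5*1/5 + 17/60*3/10 + 31/60*1/2 = 23/60
  d_2[R] = 1/5*7/10 + 17/60*2/5 + 31/60*1/5 = 107/300
d_2 = (P=13/50, Q=23/60, R=107/300)
  d_3[P] = 13/50*1/10 + 23/60*3/10 + 107/300*3/10 = 31/125
  d_3[Q] = 13/50*1/5 + 23/60*3/10 + 107/300*1/2 = 259/750
  d_3[R] = 13/50*7/10 + 23/60*2/5 + 107/300*1/5 = 61/150
d_3 = (P=31/125, Q=259/750, R=61/150)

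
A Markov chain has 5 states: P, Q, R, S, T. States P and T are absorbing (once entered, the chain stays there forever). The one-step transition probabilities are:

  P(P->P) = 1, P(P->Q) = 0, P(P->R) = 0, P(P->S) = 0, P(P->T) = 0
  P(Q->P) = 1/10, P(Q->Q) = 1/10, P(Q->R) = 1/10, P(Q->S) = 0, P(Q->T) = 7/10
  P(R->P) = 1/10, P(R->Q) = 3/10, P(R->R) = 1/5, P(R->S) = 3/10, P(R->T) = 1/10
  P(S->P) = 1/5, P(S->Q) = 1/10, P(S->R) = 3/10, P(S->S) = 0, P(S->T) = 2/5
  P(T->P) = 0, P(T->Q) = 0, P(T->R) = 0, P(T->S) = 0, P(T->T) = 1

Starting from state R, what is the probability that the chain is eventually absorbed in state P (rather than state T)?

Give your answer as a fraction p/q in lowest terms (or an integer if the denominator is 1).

Let a_i = P(absorbed in P | start in state i).
Boundary conditions: a_P = 1, a_T = 0.
For each transient state i, a_i = sum_j P(i->j) * a_j:
  a_Q = 1/10*a_P + 1/10*a_Q + 1/10*a_R + 0*a_S + 7/10*a_T
  a_R = 1/10*a_P + 3/10*a_Q + 1/5*a_R + 3/10*a_S + 1/10*a_T
  a_S = 1/5*a_P + 1/10*a_Q + 3/10*a_R + 0*a_S + 2/5*a_T

Substituting a_P = 1 and a_T = 0, rearrange to (I - Q) a = r where r[i] = P(i -> P):
  [9/10, -1/10, 0] . (a_Q, a_R, a_S) = 1/10
  [-3/10, 4/5, -3/10] . (a_Q, a_R, a_S) = 1/10
  [-1/10, -3/10, 1] . (a_Q, a_R, a_S) = 1/5

Solving yields:
  a_Q = 29/202
  a_R = 59/202
  a_S = 61/202

Starting state is R, so the absorption probability is a_R = 59/202.

Answer: 59/202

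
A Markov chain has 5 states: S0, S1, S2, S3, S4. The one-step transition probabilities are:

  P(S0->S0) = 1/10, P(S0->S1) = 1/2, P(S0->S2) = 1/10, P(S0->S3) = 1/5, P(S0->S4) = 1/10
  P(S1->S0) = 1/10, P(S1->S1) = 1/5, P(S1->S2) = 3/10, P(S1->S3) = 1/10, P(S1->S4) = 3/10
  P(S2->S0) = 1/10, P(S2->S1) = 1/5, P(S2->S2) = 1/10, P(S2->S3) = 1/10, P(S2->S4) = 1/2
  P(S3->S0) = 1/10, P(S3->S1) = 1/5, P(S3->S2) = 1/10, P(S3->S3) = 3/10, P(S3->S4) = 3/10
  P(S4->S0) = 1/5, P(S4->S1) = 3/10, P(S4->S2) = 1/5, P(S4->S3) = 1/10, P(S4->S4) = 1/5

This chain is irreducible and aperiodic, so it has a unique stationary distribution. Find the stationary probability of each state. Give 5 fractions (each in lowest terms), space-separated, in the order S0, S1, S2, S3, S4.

The stationary distribution satisfies pi = pi * P, i.e.:
  pi_S0 = 1/10*pi_S0 + 1/10*pi_S1 + 1/10*pi_S2 + 1/10*pi_S3 + 1/5*pi_S4
  pi_S1 = 1/2*pi_S0 + 1/5*pi_S1 + 1/5*pi_S2 + 1/5*pi_S3 + 3/10*pi_S4
  pi_S2 = 1/10*pi_S0 + 3/10*pi_S1 + 1/10*pi_S2 + 1/10*pi_S3 + 1/5*pi_S4
  pi_S3 = 1/5*pi_S0 + 1/10*pi_S1 + 1/10*pi_S2 + 3/10*pi_S3 + 1/10*pi_S4
  pi_S4 = 1/10*pi_S0 + 3/10*pi_S1 + 1/2*pi_S2 + 3/10*pi_S3 + 1/5*pi_S4
with normalization: pi_S0 + pi_S1 + pi_S2 + pi_S3 + pi_S4 = 1.

Using the first 4 balance equations plus normalization, the linear system A*pi = b is:
  [-9/10, 1/10, 1/10, 1/10, 1/5] . pi = 0
  [1/2, -4/5, 1/5, 1/5, 3/10] . pi = 0
  [1/10, 3/10, -9/10, 1/10, 1/5] . pi = 0
  [1/5, 1/10, 1/10, -7/10, 1/10] . pi = 0
  [1, 1, 1, 1, 1] . pi = 1

Solving yields:
  pi_S0 = 351/2737
  pi_S1 = 730/2737
  pi_S2 = 71/391
  pi_S3 = 386/2737
  pi_S4 = 773/2737

Verification (pi * P):
  351/2737*1/10 + 730/2737*1/10 + 71/391*1/10 + 386/2737*1/10 + 773/2737*1/5 = 351/2737 = pi_S0  (ok)
  351/2737*1/2 + 730/2737*1/5 + 71/391*1/5 + 386/2737*1/5 + 773/2737*3/10 = 730/2737 = pi_S1  (ok)
  351/2737*1/10 + 730/2737*3/10 + 71/391*1/10 + 386/2737*1/10 + 773/2737*1/5 = 71/391 = pi_S2  (ok)
  351/2737*1/5 + 730/2737*1/10 + 71/391*1/10 + 386/2737*3/10 + 773/2737*1/10 = 386/2737 = pi_S3  (ok)
  351/2737*1/10 + 730/2737*3/10 + 71/391*1/2 + 386/2737*3/10 + 773/2737*1/5 = 773/2737 = pi_S4  (ok)

Answer: 351/2737 730/2737 71/391 386/2737 773/2737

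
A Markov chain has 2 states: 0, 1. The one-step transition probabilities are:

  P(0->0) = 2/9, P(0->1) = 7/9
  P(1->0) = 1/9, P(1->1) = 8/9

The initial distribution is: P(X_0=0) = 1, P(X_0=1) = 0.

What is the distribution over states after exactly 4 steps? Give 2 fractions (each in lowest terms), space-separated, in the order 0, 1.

Propagating the distribution step by step (d_{t+1} = d_t * P):
d_0 = (0=1, 1=0)
  d_1[0] = 1*2/9 + 0*1/9 = 2/9
  d_1[1] = 1*7/9 + 0*8/9 = 7/9
d_1 = (0=2/9, 1=7/9)
  d_2[0] = 2/9*2/9 + 7/9*1/9 = 11/81
  d_2[1] = 2/9*7/9 + 7/9*8/9 = 70/81
d_2 = (0=11/81, 1=70/81)
  d_3[0] = 11/81*2/9 + 70/81*1/9 = 92/729
  d_3[1] = 11/81*7/9 + 70/81*8/9 = 637/729
d_3 = (0=92/729, 1=637/729)
  d_4[0] = 92/729*2/9 + 637/729*1/9 = 821/6561
  d_4[1] = 92/729*7/9 + 637/729*8/9 = 5740/6561
d_4 = (0=821/6561, 1=5740/6561)

Answer: 821/6561 5740/6561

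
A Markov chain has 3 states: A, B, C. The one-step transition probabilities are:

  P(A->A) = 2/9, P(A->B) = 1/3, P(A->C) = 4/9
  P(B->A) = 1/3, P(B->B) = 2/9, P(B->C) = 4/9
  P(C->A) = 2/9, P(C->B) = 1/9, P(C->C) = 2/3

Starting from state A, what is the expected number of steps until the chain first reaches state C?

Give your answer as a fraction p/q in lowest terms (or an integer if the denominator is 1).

Let h_i = expected steps to first reach C from state i.
Boundary: h_C = 0.
First-step equations for the other states:
  h_A = 1 + 2/9*h_A + 1/3*h_B + 4/9*h_C
  h_B = 1 + 1/3*h_A + 2/9*h_B + 4/9*h_C

Substituting h_C = 0 and rearranging gives the linear system (I - Q) h = 1:
  [7/9, -1/3] . (h_A, h_B) = 1
  [-1/3, 7/9] . (h_A, h_B) = 1

Solving yields:
  h_A = 9/4
  h_B = 9/4

Starting state is A, so the expected hitting time is h_A = 9/4.

Answer: 9/4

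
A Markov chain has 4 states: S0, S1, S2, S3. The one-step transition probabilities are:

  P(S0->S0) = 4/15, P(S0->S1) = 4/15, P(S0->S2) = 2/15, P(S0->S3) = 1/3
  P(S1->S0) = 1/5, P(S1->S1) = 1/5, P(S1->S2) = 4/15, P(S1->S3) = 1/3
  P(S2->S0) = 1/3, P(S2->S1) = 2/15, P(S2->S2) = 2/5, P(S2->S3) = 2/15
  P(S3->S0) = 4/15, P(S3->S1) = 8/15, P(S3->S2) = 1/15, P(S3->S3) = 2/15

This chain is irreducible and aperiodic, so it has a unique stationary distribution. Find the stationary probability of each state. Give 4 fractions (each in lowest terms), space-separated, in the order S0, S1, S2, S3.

Answer: 421/1608 457/1608 85/402 65/268

Derivation:
The stationary distribution satisfies pi = pi * P, i.e.:
  pi_S0 = 4/15*pi_S0 + 1/5*pi_S1 + 1/3*pi_S2 + 4/15*pi_S3
  pi_S1 = 4/15*pi_S0 + 1/5*pi_S1 + 2/15*pi_S2 + 8/15*pi_S3
  pi_S2 = 2/15*pi_S0 + 4/15*pi_S1 + 2/5*pi_S2 + 1/15*pi_S3
  pi_S3 = 1/3*pi_S0 + 1/3*pi_S1 + 2/15*pi_S2 + 2/15*pi_S3
with normalization: pi_S0 + pi_S1 + pi_S2 + pi_S3 = 1.

Using the first 3 balance equations plus normalization, the linear system A*pi = b is:
  [-11/15, 1/5, 1/3, 4/15] . pi = 0
  [4/15, -4/5, 2/15, 8/15] . pi = 0
  [2/15, 4/15, -3/5, 1/15] . pi = 0
  [1, 1, 1, 1] . pi = 1

Solving yields:
  pi_S0 = 421/1608
  pi_S1 = 457/1608
  pi_S2 = 85/402
  pi_S3 = 65/268

Verification (pi * P):
  421/1608*4/15 + 457/1608*1/5 + 85/402*1/3 + 65/268*4/15 = 421/1608 = pi_S0  (ok)
  421/1608*4/15 + 457/1608*1/5 + 85/402*2/15 + 65/268*8/15 = 457/1608 = pi_S1  (ok)
  421/1608*2/15 + 457/1608*4/15 + 85/402*2/5 + 65/268*1/15 = 85/402 = pi_S2  (ok)
  421/1608*1/3 + 457/1608*1/3 + 85/402*2/15 + 65/268*2/15 = 65/268 = pi_S3  (ok)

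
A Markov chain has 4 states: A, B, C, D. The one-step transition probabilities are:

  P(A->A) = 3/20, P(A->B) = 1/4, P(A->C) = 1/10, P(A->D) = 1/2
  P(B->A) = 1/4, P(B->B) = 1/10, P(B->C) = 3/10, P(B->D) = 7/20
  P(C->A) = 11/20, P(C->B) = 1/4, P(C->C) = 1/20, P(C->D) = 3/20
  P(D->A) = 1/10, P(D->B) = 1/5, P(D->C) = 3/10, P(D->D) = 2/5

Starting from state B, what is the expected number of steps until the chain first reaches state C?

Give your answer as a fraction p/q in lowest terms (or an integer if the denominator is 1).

Let h_i = expected steps to first reach C from state i.
Boundary: h_C = 0.
First-step equations for the other states:
  h_A = 1 + 3/20*h_A + 1/4*h_B + 1/10*h_C + 1/2*h_D
  h_B = 1 + 1/4*h_A + 1/10*h_B + 3/10*h_C + 7/20*h_D
  h_D = 1 + 1/10*h_A + 1/5*h_B + 3/10*h_C + 2/5*h_D

Substituting h_C = 0 and rearranging gives the linear system (I - Q) h = 1:
  [17/20, -1/4, -1/2] . (h_A, h_B, h_D) = 1
  [-1/4, 9/10, -7/20] . (h_A, h_B, h_D) = 1
  [-1/10, -1/5, 3/5] . (h_A, h_B, h_D) = 1

Solving yields:
  h_A = 5030/1133
  h_B = 4270/1133
  h_D = 4150/1133

Starting state is B, so the expected hitting time is h_B = 4270/1133.

Answer: 4270/1133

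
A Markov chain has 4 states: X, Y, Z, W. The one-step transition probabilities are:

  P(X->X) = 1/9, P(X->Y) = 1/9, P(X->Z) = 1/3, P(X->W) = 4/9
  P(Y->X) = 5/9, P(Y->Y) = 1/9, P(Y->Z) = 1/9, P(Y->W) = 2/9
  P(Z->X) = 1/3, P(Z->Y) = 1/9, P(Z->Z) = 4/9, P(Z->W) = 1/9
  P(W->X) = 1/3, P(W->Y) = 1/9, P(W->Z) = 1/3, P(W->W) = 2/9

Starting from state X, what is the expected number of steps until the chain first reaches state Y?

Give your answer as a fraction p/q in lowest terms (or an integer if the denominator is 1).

Answer: 9

Derivation:
Let h_i = expected steps to first reach Y from state i.
Boundary: h_Y = 0.
First-step equations for the other states:
  h_X = 1 + 1/9*h_X + 1/9*h_Y + 1/3*h_Z + 4/9*h_W
  h_Z = 1 + 1/3*h_X + 1/9*h_Y + 4/9*h_Z + 1/9*h_W
  h_W = 1 + 1/3*h_X + 1/9*h_Y + 1/3*h_Z + 2/9*h_W

Substituting h_Y = 0 and rearranging gives the linear system (I - Q) h = 1:
  [8/9, -1/3, -4/9] . (h_X, h_Z, h_W) = 1
  [-1/3, 5/9, -1/9] . (h_X, h_Z, h_W) = 1
  [-1/3, -1/3, 7/9] . (h_X, h_Z, h_W) = 1

Solving yields:
  h_X = 9
  h_Z = 9
  h_W = 9

Starting state is X, so the expected hitting time is h_X = 9.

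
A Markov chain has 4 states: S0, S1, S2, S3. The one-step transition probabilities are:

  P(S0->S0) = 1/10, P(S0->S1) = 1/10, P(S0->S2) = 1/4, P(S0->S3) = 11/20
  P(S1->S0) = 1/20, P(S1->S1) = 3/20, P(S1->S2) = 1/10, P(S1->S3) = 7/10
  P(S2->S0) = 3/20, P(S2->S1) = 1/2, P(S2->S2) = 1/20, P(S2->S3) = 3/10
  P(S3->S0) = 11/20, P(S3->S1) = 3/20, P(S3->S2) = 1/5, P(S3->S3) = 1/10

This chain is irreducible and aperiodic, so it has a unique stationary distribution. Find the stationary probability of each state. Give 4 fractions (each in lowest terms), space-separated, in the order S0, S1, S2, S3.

Answer: 1826/6881 2693/13762 1159/6881 5099/13762

Derivation:
The stationary distribution satisfies pi = pi * P, i.e.:
  pi_S0 = 1/10*pi_S0 + 1/20*pi_S1 + 3/20*pi_S2 + 11/20*pi_S3
  pi_S1 = 1/10*pi_S0 + 3/20*pi_S1 + 1/2*pi_S2 + 3/20*pi_S3
  pi_S2 = 1/4*pi_S0 + 1/10*pi_S1 + 1/20*pi_S2 + 1/5*pi_S3
  pi_S3 = 11/20*pi_S0 + 7/10*pi_S1 + 3/10*pi_S2 + 1/10*pi_S3
with normalization: pi_S0 + pi_S1 + pi_S2 + pi_S3 = 1.

Using the first 3 balance equations plus normalization, the linear system A*pi = b is:
  [-9/10, 1/20, 3/20, 11/20] . pi = 0
  [1/10, -17/20, 1/2, 3/20] . pi = 0
  [1/4, 1/10, -19/20, 1/5] . pi = 0
  [1, 1, 1, 1] . pi = 1

Solving yields:
  pi_S0 = 1826/6881
  pi_S1 = 2693/13762
  pi_S2 = 1159/6881
  pi_S3 = 5099/13762

Verification (pi * P):
  1826/6881*1/10 + 2693/13762*1/20 + 1159/6881*3/20 + 5099/13762*11/20 = 1826/6881 = pi_S0  (ok)
  1826/6881*1/10 + 2693/13762*3/20 + 1159/6881*1/2 + 5099/13762*3/20 = 2693/13762 = pi_S1  (ok)
  1826/6881*1/4 + 2693/13762*1/10 + 1159/6881*1/20 + 5099/13762*1/5 = 1159/6881 = pi_S2  (ok)
  1826/6881*11/20 + 2693/13762*7/10 + 1159/6881*3/10 + 5099/13762*1/10 = 5099/13762 = pi_S3  (ok)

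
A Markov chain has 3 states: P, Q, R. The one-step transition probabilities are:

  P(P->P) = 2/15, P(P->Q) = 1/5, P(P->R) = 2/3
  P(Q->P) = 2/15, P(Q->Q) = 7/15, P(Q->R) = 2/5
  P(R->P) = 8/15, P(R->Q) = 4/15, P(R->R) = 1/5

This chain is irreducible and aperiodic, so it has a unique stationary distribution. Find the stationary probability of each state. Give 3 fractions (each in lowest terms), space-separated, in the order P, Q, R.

The stationary distribution satisfies pi = pi * P, i.e.:
  pi_P = 2/15*pi_P + 2/15*pi_Q + 8/15*pi_R
  pi_Q = 1/5*pi_P + 7/15*pi_Q + 4/15*pi_R
  pi_R = 2/3*pi_P + 2/5*pi_Q + 1/5*pi_R
with normalization: pi_P + pi_Q + pi_R = 1.

Using the first 2 balance equations plus normalization, the linear system A*pi = b is:
  [-13/15, 2/15, 8/15] . pi = 0
  [1/5, -8/15, 4/15] . pi = 0
  [1, 1, 1] . pi = 1

Solving yields:
  pi_P = 12/41
  pi_Q = 38/123
  pi_R = 49/123

Verification (pi * P):
  12/41*2/15 + 38/123*2/15 + 49/123*8/15 = 12/41 = pi_P  (ok)
  12/41*1/5 + 38/123*7/15 + 49/123*4/15 = 38/123 = pi_Q  (ok)
  12/41*2/3 + 38/123*2/5 + 49/123*1/5 = 49/123 = pi_R  (ok)

Answer: 12/41 38/123 49/123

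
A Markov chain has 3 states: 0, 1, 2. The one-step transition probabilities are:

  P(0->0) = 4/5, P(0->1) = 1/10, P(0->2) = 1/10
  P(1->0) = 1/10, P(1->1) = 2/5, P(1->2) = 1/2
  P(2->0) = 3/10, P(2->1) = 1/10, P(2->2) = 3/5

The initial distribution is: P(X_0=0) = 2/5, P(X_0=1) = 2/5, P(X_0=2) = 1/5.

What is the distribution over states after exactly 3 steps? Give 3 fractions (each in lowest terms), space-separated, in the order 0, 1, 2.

Answer: 2499/5000 749/5000 219/625

Derivation:
Propagating the distribution step by step (d_{t+1} = d_t * P):
d_0 = (0=2/5, 1=2/5, 2=1/5)
  d_1[0] = 2/5*4/5 + 2/5*1/10 + 1/5*3/10 = 21/50
  d_1[1] = 2/5*1/10 + 2/5*2/5 + 1/5*1/10 = 11/50
  d_1[2] = 2/5*1/10 + 2/5*1/2 + 1/5*3/5 = 9/25
d_1 = (0=21/50, 1=11/50, 2=9/25)
  d_2[0] = 21/50*4/5 + 11/50*1/10 + 9/25*3/10 = 233/500
  d_2[1] = 21/50*1/10 + 11/50*2/5 + 9/25*1/10 = 83/500
  d_2[2] = 21/50*1/10 + 11/50*1/2 + 9/25*3/5 = 46/125
d_2 = (0=233/500, 1=83/500, 2=46/125)
  d_3[0] = 233/500*4/5 + 83/500*1/10 + 46/125*3/10 = 2499/5000
  d_3[1] = 233/500*1/10 + 83/500*2/5 + 46/125*1/10 = 749/5000
  d_3[2] = 233/500*1/10 + 83/500*1/2 + 46/125*3/5 = 219/625
d_3 = (0=2499/5000, 1=749/5000, 2=219/625)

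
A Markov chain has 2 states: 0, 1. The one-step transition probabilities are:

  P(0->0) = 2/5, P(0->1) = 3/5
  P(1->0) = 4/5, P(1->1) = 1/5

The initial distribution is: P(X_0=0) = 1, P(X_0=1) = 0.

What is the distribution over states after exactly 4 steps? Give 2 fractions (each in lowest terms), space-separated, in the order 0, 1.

Propagating the distribution step by step (d_{t+1} = d_t * P):
d_0 = (0=1, 1=0)
  d_1[0] = 1*2/5 + 0*4/5 = 2/5
  d_1[1] = 1*3/5 + 0*1/5 = 3/5
d_1 = (0=2/5, 1=3/5)
  d_2[0] = 2/5*2/5 + 3/5*4/5 = 16/25
  d_2[1] = 2/5*3/5 + 3/5*1/5 = 9/25
d_2 = (0=16/25, 1=9/25)
  d_3[0] = 16/25*2/5 + 9/25*4/5 = 68/125
  d_3[1] = 16/25*3/5 + 9/25*1/5 = 57/125
d_3 = (0=68/125, 1=57/125)
  d_4[0] = 68/125*2/5 + 57/125*4/5 = 364/625
  d_4[1] = 68/125*3/5 + 57/125*1/5 = 261/625
d_4 = (0=364/625, 1=261/625)

Answer: 364/625 261/625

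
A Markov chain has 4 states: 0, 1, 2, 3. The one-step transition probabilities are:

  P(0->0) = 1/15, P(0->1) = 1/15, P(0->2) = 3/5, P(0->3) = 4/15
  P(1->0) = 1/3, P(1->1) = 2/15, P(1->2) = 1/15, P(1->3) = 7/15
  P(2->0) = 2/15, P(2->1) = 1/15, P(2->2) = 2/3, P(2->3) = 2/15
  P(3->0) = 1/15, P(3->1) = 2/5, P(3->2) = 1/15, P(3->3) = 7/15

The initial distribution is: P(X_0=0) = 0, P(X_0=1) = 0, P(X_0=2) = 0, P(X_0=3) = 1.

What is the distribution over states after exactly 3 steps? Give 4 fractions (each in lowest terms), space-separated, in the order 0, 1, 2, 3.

Propagating the distribution step by step (d_{t+1} = d_t * P):
d_0 = (0=0, 1=0, 2=0, 3=1)
  d_1[0] = 0*1/15 + 0*1/3 + 0*2/15 + 1*1/15 = 1/15
  d_1[1] = 0*1/15 + 0*2/15 + 0*1/15 + 1*2/5 = 2/5
  d_1[2] = 0*3/5 + 0*1/15 + 0*2/3 + 1*1/15 = 1/15
  d_1[3] = 0*4/15 + 0*7/15 + 0*2/15 + 1*7/15 = 7/15
d_1 = (0=1/15, 1=2/5, 2=1/15, 3=7/15)
  d_2[0] = 1/15*1/15 + 2/5*1/3 + 1/15*2/15 + 7/15*1/15 = 8/45
  d_2[1] = 1/15*1/15 + 2/5*2/15 + 1/15*1/15 + 7/15*2/5 = 56/225
  d_2[2] = 1/15*3/5 + 2/5*1/15 + 1/15*2/3 + 7/15*1/15 = 32/225
  d_2[3] = 1/15*4/15 + 2/5*7/15 + 1/15*2/15 + 7/15*7/15 = 97/225
d_2 = (0=8/45, 1=56/225, 2=32/225, 3=97/225)
  d_3[0] = 8/45*1/15 + 56/225*1/3 + 32/225*2/15 + 97/225*1/15 = 481/3375
  d_3[1] = 8/45*1/15 + 56/225*2/15 + 32/225*1/15 + 97/225*2/5 = 766/3375
  d_3[2] = 8/45*3/5 + 56/225*1/15 + 32/225*2/3 + 97/225*1/15 = 833/3375
  d_3[3] = 8/45*4/15 + 56/225*7/15 + 32/225*2/15 + 97/225*7/15 = 259/675
d_3 = (0=481/3375, 1=766/3375, 2=833/3375, 3=259/675)

Answer: 481/3375 766/3375 833/3375 259/675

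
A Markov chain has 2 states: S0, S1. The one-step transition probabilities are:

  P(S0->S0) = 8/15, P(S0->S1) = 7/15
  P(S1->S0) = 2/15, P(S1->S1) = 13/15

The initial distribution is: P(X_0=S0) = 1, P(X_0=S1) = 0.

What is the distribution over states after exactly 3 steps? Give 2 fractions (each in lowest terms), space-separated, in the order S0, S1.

Answer: 34/125 91/125

Derivation:
Propagating the distribution step by step (d_{t+1} = d_t * P):
d_0 = (S0=1, S1=0)
  d_1[S0] = 1*8/15 + 0*2/15 = 8/15
  d_1[S1] = 1*7/15 + 0*13/15 = 7/15
d_1 = (S0=8/15, S1=7/15)
  d_2[S0] = 8/15*8/15 + 7/15*2/15 = 26/75
  d_2[S1] = 8/15*7/15 + 7/15*13/15 = 49/75
d_2 = (S0=26/75, S1=49/75)
  d_3[S0] = 26/75*8/15 + 49/75*2/15 = 34/125
  d_3[S1] = 26/75*7/15 + 49/75*13/15 = 91/125
d_3 = (S0=34/125, S1=91/125)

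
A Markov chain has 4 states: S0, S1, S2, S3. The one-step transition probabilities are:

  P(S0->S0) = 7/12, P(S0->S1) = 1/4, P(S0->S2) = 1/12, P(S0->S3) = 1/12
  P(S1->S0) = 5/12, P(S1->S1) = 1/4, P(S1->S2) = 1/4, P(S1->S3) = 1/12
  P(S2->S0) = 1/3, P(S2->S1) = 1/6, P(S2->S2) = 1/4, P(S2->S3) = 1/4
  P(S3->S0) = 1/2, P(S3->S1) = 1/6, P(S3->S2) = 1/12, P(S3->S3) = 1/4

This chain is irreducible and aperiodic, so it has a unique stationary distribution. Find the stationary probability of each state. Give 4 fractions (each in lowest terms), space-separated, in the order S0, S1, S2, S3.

The stationary distribution satisfies pi = pi * P, i.e.:
  pi_S0 = 7/12*pi_S0 + 5/12*pi_S1 + 1/3*pi_S2 + 1/2*pi_S3
  pi_S1 = 1/4*pi_S0 + 1/4*pi_S1 + 1/6*pi_S2 + 1/6*pi_S3
  pi_S2 = 1/12*pi_S0 + 1/4*pi_S1 + 1/4*pi_S2 + 1/12*pi_S3
  pi_S3 = 1/12*pi_S0 + 1/12*pi_S1 + 1/4*pi_S2 + 1/4*pi_S3
with normalization: pi_S0 + pi_S1 + pi_S2 + pi_S3 = 1.

Using the first 3 balance equations plus normalization, the linear system A*pi = b is:
  [-5/12, 5/12, 1/3, 1/2] . pi = 0
  [1/4, -3/4, 1/6, 1/6] . pi = 0
  [1/12, 1/4, -3/4, 1/12] . pi = 0
  [1, 1, 1, 1] . pi = 1

Solving yields:
  pi_S0 = 305/612
  pi_S1 = 139/612
  pi_S2 = 89/612
  pi_S3 = 79/612

Verification (pi * P):
  305/612*7/12 + 139/612*5/12 + 89/612*1/3 + 79/612*1/2 = 305/612 = pi_S0  (ok)
  305/612*1/4 + 139/612*1/4 + 89/612*1/6 + 79/612*1/6 = 139/612 = pi_S1  (ok)
  305/612*1/12 + 139/612*1/4 + 89/612*1/4 + 79/612*1/12 = 89/612 = pi_S2  (ok)
  305/612*1/12 + 139/612*1/12 + 89/612*1/4 + 79/612*1/4 = 79/612 = pi_S3  (ok)

Answer: 305/612 139/612 89/612 79/612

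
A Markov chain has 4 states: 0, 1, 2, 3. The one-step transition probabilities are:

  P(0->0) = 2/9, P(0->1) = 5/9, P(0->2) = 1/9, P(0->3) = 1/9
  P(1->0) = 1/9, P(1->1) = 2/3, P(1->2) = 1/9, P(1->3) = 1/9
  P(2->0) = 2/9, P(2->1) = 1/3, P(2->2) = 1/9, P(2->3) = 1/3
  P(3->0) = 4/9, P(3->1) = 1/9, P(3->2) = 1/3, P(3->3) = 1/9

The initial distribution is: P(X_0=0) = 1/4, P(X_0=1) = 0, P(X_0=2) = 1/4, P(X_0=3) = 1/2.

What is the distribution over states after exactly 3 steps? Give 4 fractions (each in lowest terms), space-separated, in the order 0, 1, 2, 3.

Propagating the distribution step by step (d_{t+1} = d_t * P):
d_0 = (0=1/4, 1=0, 2=1/4, 3=1/2)
  d_1[0] = 1/4*2/9 + 0*1/9 + 1/4*2/9 + 1/2*4/9 = 1/3
  d_1[1] = 1/4*5/9 + 0*2/3 + 1/4*1/3 + 1/2*1/9 = 5/18
  d_1[2] = 1/4*1/9 + 0*1/9 + 1/4*1/9 + 1/2*1/3 = 2/9
  d_1[3] = 1/4*1/9 + 0*1/9 + 1/4*1/3 + 1/2*1/9 = 1/6
d_1 = (0=1/3, 1=5/18, 2=2/9, 3=1/6)
  d_2[0] = 1/3*2/9 + 5/18*1/9 + 2/9*2/9 + 1/6*4/9 = 37/162
  d_2[1] = 1/3*5/9 + 5/18*2/3 + 2/9*1/3 + 1/6*1/9 = 25/54
  d_2[2] = 1/3*1/9 + 5/18*1/9 + 2/9*1/9 + 1/6*1/3 = 4/27
  d_2[3] = 1/3*1/9 + 5/18*1/9 + 2/9*1/3 + 1/6*1/9 = 13/81
d_2 = (0=37/162, 1=25/54, 2=4/27, 3=13/81)
  d_3[0] = 37/162*2/9 + 25/54*1/9 + 4/27*2/9 + 13/81*4/9 = 301/1458
  d_3[1] = 37/162*5/9 + 25/54*2/3 + 4/27*1/3 + 13/81*1/9 = 733/1458
  d_3[2] = 37/162*1/9 + 25/54*1/9 + 4/27*1/9 + 13/81*1/3 = 107/729
  d_3[3] = 37/162*1/9 + 25/54*1/9 + 4/27*1/3 + 13/81*1/9 = 35/243
d_3 = (0=301/1458, 1=733/1458, 2=107/729, 3=35/243)

Answer: 301/1458 733/1458 107/729 35/243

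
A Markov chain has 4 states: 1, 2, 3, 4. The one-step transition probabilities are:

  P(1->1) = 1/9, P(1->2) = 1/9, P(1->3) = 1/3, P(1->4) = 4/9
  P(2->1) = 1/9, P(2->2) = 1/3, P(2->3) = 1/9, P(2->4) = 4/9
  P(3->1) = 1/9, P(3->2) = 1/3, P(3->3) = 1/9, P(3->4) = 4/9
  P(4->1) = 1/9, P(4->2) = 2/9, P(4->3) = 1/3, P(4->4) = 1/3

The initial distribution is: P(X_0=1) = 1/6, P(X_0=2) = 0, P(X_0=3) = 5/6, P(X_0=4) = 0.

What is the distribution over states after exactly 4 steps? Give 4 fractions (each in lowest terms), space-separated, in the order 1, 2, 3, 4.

Propagating the distribution step by step (d_{t+1} = d_t * P):
d_0 = (1=1/6, 2=0, 3=5/6, 4=0)
  d_1[1] = 1/6*1/9 + 0*1/9 + 5/6*1/9 + 0*1/9 = 1/9
  d_1[2] = 1/6*1/9 + 0*1/3 + 5/6*1/3 + 0*2/9 = 8/27
  d_1[3] = 1/6*1/3 + 0*1/9 + 5/6*1/9 + 0*1/3 = 4/27
  d_1[4] = 1/6*4/9 + 0*4/9 + 5/6*4/9 + 0*1/3 = 4/9
d_1 = (1=1/9, 2=8/27, 3=4/27, 4=4/9)
  d_2[1] = 1/9*1/9 + 8/27*1/9 + 4/27*1/9 + 4/9*1/9 = 1/9
  d_2[2] = 1/9*1/9 + 8/27*1/3 + 4/27*1/3 + 4/9*2/9 = 7/27
  d_2[3] = 1/9*1/3 + 8/27*1/9 + 4/27*1/9 + 4/9*1/3 = 19/81
  d_2[4] = 1/9*4/9 + 8/27*4/9 + 4/27*4/9 + 4/9*1/3 = 32/81
d_2 = (1=1/9, 2=7/27, 3=19/81, 4=32/81)
  d_3[1] = 1/9*1/9 + 7/27*1/9 + 19/81*1/9 + 32/81*1/9 = 1/9
  d_3[2] = 1/9*1/9 + 7/27*1/3 + 19/81*1/3 + 32/81*2/9 = 193/729
  d_3[3] = 1/9*1/3 + 7/27*1/9 + 19/81*1/9 + 32/81*1/3 = 163/729
  d_3[4] = 1/9*4/9 + 7/27*4/9 + 19/81*4/9 + 32/81*1/3 = 292/729
d_3 = (1=1/9, 2=193/729, 3=163/729, 4=292/729)
  d_4[1] = 1/9*1/9 + 193/729*1/9 + 163/729*1/9 + 292/729*1/9 = 1/9
  d_4[2] = 1/9*1/9 + 193/729*1/3 + 163/729*1/3 + 292/729*2/9 = 1733/6561
  d_4[3] = 1/9*1/3 + 193/729*1/9 + 163/729*1/9 + 292/729*1/3 = 1475/6561
  d_4[4] = 1/9*4/9 + 193/729*4/9 + 163/729*4/9 + 292/729*1/3 = 2624/6561
d_4 = (1=1/9, 2=1733/6561, 3=1475/6561, 4=2624/6561)

Answer: 1/9 1733/6561 1475/6561 2624/6561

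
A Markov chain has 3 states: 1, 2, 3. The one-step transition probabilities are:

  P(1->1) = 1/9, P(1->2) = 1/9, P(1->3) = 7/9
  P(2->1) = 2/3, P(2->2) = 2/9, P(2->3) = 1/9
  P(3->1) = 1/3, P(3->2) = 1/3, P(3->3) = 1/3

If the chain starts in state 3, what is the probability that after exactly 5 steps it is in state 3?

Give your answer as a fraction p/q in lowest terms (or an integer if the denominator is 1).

Computing P^5 by repeated multiplication:
P^1 =
  1: [1/9, 1/9, 7/9]
  2: [2/3, 2/9, 1/9]
  3: [1/3, 1/3, 1/3]
P^2 =
  1: [28/81, 8/27, 29/81]
  2: [7/27, 13/81, 47/81]
  3: [10/27, 2/9, 11/27]
P^3 =
  1: [259/729, 163/729, 307/729]
  2: [80/243, 188/729, 301/729]
  3: [79/243, 55/243, 109/243]
P^4 =
  1: [2158/6561, 502/2187, 2897/6561]
  2: [757/2187, 1519/6561, 2771/6561]
  3: [736/2187, 172/729, 935/2187]
P^5 =
  1: [19885/59049, 13861/59049, 25303/59049]
  2: [6566/19683, 13622/59049, 25729/59049]
  3: [6637/19683, 4573/19683, 8473/19683]

(P^5)[3 -> 3] = 8473/19683

Answer: 8473/19683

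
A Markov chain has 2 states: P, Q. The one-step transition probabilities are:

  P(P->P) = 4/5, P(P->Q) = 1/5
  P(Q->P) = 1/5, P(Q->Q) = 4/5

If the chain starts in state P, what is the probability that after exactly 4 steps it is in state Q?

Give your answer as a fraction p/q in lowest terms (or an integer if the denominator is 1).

Computing P^4 by repeated multiplication:
P^1 =
  P: [4/5, 1/5]
  Q: [1/5, 4/5]
P^2 =
  P: [17/25, 8/25]
  Q: [8/25, 17/25]
P^3 =
  P: [76/125, 49/125]
  Q: [49/125, 76/125]
P^4 =
  P: [353/625, 272/625]
  Q: [272/625, 353/625]

(P^4)[P -> Q] = 272/625

Answer: 272/625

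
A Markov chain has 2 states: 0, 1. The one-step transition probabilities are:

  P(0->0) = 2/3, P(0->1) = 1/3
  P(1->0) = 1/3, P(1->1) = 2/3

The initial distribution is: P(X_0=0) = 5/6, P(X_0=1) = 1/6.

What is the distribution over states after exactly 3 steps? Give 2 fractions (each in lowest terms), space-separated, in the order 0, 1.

Answer: 83/162 79/162

Derivation:
Propagating the distribution step by step (d_{t+1} = d_t * P):
d_0 = (0=5/6, 1=1/6)
  d_1[0] = 5/6*2/3 + 1/6*1/3 = 11/18
  d_1[1] = 5/6*1/3 + 1/6*2/3 = 7/18
d_1 = (0=11/18, 1=7/18)
  d_2[0] = 11/18*2/3 + 7/18*1/3 = 29/54
  d_2[1] = 11/18*1/3 + 7/18*2/3 = 25/54
d_2 = (0=29/54, 1=25/54)
  d_3[0] = 29/54*2/3 + 25/54*1/3 = 83/162
  d_3[1] = 29/54*1/3 + 25/54*2/3 = 79/162
d_3 = (0=83/162, 1=79/162)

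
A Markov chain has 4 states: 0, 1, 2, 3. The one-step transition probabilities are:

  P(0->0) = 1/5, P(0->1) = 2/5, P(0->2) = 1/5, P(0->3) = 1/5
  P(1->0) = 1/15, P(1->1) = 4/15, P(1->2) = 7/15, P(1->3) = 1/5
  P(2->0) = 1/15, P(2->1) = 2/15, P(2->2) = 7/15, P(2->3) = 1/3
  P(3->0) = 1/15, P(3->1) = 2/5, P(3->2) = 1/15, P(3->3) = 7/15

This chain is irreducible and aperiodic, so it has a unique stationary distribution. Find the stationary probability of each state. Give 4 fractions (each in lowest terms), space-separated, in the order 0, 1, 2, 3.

The stationary distribution satisfies pi = pi * P, i.e.:
  pi_0 = 1/5*pi_0 + 1/15*pi_1 + 1/15*pi_2 + 1/15*pi_3
  pi_1 = 2/5*pi_0 + 4/15*pi_1 + 2/15*pi_2 + 2/5*pi_3
  pi_2 = 1/5*pi_0 + 7/15*pi_1 + 7/15*pi_2 + 1/15*pi_3
  pi_3 = 1/5*pi_0 + 1/5*pi_1 + 1/3*pi_2 + 7/15*pi_3
with normalization: pi_0 + pi_1 + pi_2 + pi_3 = 1.

Using the first 3 balance equations plus normalization, the linear system A*pi = b is:
  [-4/5, 1/15, 1/15, 1/15] . pi = 0
  [2/5, -11/15, 2/15, 2/5] . pi = 0
  [1/5, 7/15, -8/15, 1/15] . pi = 0
  [1, 1, 1, 1] . pi = 1

Solving yields:
  pi_0 = 1/13
  pi_1 = 214/767
  pi_2 = 241/767
  pi_3 = 253/767

Verification (pi * P):
  1/13*1/5 + 214/767*1/15 + 241/767*1/15 + 253/767*1/15 = 1/13 = pi_0  (ok)
  1/13*2/5 + 214/767*4/15 + 241/767*2/15 + 253/767*2/5 = 214/767 = pi_1  (ok)
  1/13*1/5 + 214/767*7/15 + 241/767*7/15 + 253/767*1/15 = 241/767 = pi_2  (ok)
  1/13*1/5 + 214/767*1/5 + 241/767*1/3 + 253/767*7/15 = 253/767 = pi_3  (ok)

Answer: 1/13 214/767 241/767 253/767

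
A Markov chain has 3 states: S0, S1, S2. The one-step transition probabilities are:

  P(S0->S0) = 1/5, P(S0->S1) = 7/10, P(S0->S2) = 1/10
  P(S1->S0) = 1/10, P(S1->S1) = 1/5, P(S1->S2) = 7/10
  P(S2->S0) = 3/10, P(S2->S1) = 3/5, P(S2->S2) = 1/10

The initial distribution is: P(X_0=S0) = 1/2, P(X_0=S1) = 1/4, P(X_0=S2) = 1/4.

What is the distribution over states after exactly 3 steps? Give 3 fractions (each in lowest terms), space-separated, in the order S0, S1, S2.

Answer: 203/1000 457/1000 17/50

Derivation:
Propagating the distribution step by step (d_{t+1} = d_t * P):
d_0 = (S0=1/2, S1=1/4, S2=1/4)
  d_1[S0] = 1/2*1/5 + 1/4*1/10 + 1/4*3/10 = 1/5
  d_1[S1] = 1/2*7/10 + 1/4*1/5 + 1/4*3/5 = 11/20
  d_1[S2] = 1/2*1/10 + 1/4*7/10 + 1/4*1/10 = 1/4
d_1 = (S0=1/5, S1=11/20, S2=1/4)
  d_2[S0] = 1/5*1/5 + 11/20*1/10 + 1/4*3/10 = 17/100
  d_2[S1] = 1/5*7/10 + 11/20*1/5 + 1/4*3/5 = 2/5
  d_2[S2] = 1/5*1/10 + 11/20*7/10 + 1/4*1/10 = 43/100
d_2 = (S0=17/100, S1=2/5, S2=43/100)
  d_3[S0] = 17/100*1/5 + 2/5*1/10 + 43/100*3/10 = 203/1000
  d_3[S1] = 17/100*7/10 + 2/5*1/5 + 43/100*3/5 = 457/1000
  d_3[S2] = 17/100*1/10 + 2/5*7/10 + 43/100*1/10 = 17/50
d_3 = (S0=203/1000, S1=457/1000, S2=17/50)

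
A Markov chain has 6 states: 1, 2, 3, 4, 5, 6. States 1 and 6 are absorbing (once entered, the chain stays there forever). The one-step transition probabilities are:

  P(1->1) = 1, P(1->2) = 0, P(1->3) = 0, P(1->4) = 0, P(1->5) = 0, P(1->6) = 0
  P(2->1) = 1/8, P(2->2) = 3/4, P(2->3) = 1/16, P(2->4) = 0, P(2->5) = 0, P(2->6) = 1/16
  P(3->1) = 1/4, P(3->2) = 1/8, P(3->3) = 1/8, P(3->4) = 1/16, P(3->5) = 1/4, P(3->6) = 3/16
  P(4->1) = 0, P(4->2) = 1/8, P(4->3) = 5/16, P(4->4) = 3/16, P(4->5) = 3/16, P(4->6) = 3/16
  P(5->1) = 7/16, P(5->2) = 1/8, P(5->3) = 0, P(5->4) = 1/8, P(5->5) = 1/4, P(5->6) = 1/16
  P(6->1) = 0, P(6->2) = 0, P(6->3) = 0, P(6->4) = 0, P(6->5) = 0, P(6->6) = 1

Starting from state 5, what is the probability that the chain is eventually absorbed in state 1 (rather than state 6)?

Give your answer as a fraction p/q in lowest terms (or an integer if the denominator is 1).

Let a_i = P(absorbed in 1 | start in state i).
Boundary conditions: a_1 = 1, a_6 = 0.
For each transient state i, a_i = sum_j P(i->j) * a_j:
  a_2 = 1/8*a_1 + 3/4*a_2 + 1/16*a_3 + 0*a_4 + 0*a_5 + 1/16*a_6
  a_3 = 1/4*a_1 + 1/8*a_2 + 1/8*a_3 + 1/16*a_4 + 1/4*a_5 + 3/16*a_6
  a_4 = 0*a_1 + 1/8*a_2 + 5/16*a_3 + 3/16*a_4 + 3/16*a_5 + 3/16*a_6
  a_5 = 7/16*a_1 + 1/8*a_2 + 0*a_3 + 1/8*a_4 + 1/4*a_5 + 1/16*a_6

Substituting a_1 = 1 and a_6 = 0, rearrange to (I - Q) a = r where r[i] = P(i -> 1):
  [1/4, -1/16, 0, 0] . (a_2, a_3, a_4, a_5) = 1/8
  [-1/8, 7/8, -1/16, -1/4] . (a_2, a_3, a_4, a_5) = 1/4
  [-1/8, -5/16, 13/16, -3/16] . (a_2, a_3, a_4, a_5) = 0
  [-1/8, 0, -1/8, 3/4] . (a_2, a_3, a_4, a_5) = 7/16

Solving yields:
  a_2 = 997/1510
  a_3 = 484/755
  a_4 = 399/755
  a_5 = 118/151

Starting state is 5, so the absorption probability is a_5 = 118/151.

Answer: 118/151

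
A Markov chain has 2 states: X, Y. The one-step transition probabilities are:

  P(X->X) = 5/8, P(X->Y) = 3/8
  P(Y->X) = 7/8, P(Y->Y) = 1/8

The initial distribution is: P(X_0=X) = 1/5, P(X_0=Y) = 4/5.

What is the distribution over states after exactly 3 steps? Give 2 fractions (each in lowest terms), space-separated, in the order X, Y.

Propagating the distribution step by step (d_{t+1} = d_t * P):
d_0 = (X=1/5, Y=4/5)
  d_1[X] = 1/5*5/8 + 4/5*7/8 = 33/40
  d_1[Y] = 1/5*3/8 + 4/5*1/8 = 7/40
d_1 = (X=33/40, Y=7/40)
  d_2[X] = 33/40*5/8 + 7/40*7/8 = 107/160
  d_2[Y] = 33/40*3/8 + 7/40*1/8 = 53/160
d_2 = (X=107/160, Y=53/160)
  d_3[X] = 107/160*5/8 + 53/160*7/8 = 453/640
  d_3[Y] = 107/160*3/8 + 53/160*1/8 = 187/640
d_3 = (X=453/640, Y=187/640)

Answer: 453/640 187/640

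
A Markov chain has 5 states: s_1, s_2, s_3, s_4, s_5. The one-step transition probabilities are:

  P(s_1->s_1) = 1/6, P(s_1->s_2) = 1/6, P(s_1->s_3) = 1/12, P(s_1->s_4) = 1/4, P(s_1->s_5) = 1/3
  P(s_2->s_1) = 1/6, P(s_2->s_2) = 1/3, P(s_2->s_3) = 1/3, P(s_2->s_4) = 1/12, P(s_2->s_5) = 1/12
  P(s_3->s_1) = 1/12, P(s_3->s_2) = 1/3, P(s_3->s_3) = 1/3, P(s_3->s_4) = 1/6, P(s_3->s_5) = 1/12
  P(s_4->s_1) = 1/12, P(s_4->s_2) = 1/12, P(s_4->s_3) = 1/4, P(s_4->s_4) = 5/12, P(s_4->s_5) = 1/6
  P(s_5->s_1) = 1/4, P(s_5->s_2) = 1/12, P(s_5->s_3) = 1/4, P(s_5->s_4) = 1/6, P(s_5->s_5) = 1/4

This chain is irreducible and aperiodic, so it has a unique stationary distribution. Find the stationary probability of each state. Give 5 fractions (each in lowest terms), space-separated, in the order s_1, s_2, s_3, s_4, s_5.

Answer: 1564/11153 2405/11153 2976/11153 2385/11153 1823/11153

Derivation:
The stationary distribution satisfies pi = pi * P, i.e.:
  pi_s_1 = 1/6*pi_s_1 + 1/6*pi_s_2 + 1/12*pi_s_3 + 1/12*pi_s_4 + 1/4*pi_s_5
  pi_s_2 = 1/6*pi_s_1 + 1/3*pi_s_2 + 1/3*pi_s_3 + 1/12*pi_s_4 + 1/12*pi_s_5
  pi_s_3 = 1/12*pi_s_1 + 1/3*pi_s_2 + 1/3*pi_s_3 + 1/4*pi_s_4 + 1/4*pi_s_5
  pi_s_4 = 1/4*pi_s_1 + 1/12*pi_s_2 + 1/6*pi_s_3 + 5/12*pi_s_4 + 1/6*pi_s_5
  pi_s_5 = 1/3*pi_s_1 + 1/12*pi_s_2 + 1/12*pi_s_3 + 1/6*pi_s_4 + 1/4*pi_s_5
with normalization: pi_s_1 + pi_s_2 + pi_s_3 + pi_s_4 + pi_s_5 = 1.

Using the first 4 balance equations plus normalization, the linear system A*pi = b is:
  [-5/6, 1/6, 1/12, 1/12, 1/4] . pi = 0
  [1/6, -2/3, 1/3, 1/12, 1/12] . pi = 0
  [1/12, 1/3, -2/3, 1/4, 1/4] . pi = 0
  [1/4, 1/12, 1/6, -7/12, 1/6] . pi = 0
  [1, 1, 1, 1, 1] . pi = 1

Solving yields:
  pi_s_1 = 1564/11153
  pi_s_2 = 2405/11153
  pi_s_3 = 2976/11153
  pi_s_4 = 2385/11153
  pi_s_5 = 1823/11153

Verification (pi * P):
  1564/11153*1/6 + 2405/11153*1/6 + 2976/11153*1/12 + 2385/11153*1/12 + 1823/11153*1/4 = 1564/11153 = pi_s_1  (ok)
  1564/11153*1/6 + 2405/11153*1/3 + 2976/11153*1/3 + 2385/11153*1/12 + 1823/11153*1/12 = 2405/11153 = pi_s_2  (ok)
  1564/11153*1/12 + 2405/11153*1/3 + 2976/11153*1/3 + 2385/11153*1/4 + 1823/11153*1/4 = 2976/11153 = pi_s_3  (ok)
  1564/11153*1/4 + 2405/11153*1/12 + 2976/11153*1/6 + 2385/11153*5/12 + 1823/11153*1/6 = 2385/11153 = pi_s_4  (ok)
  1564/11153*1/3 + 2405/11153*1/12 + 2976/11153*1/12 + 2385/11153*1/6 + 1823/11153*1/4 = 1823/11153 = pi_s_5  (ok)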